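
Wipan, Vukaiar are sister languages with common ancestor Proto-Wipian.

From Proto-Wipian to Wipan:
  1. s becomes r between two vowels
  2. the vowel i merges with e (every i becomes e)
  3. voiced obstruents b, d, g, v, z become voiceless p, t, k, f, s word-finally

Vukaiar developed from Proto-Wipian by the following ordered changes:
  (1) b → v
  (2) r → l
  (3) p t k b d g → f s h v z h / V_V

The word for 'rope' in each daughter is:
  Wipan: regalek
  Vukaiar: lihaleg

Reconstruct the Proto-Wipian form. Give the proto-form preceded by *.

Position 2: Wipan has e, Vukaiar has i. Vukaiar preserves i here (none of its changes turn any other segment into i), so the proto-segment is *i.
Position 3: Wipan has g, Vukaiar has h. Wipan preserves g here (none of its changes turn any other segment into g), so the proto-segment is *g.
Position 7: Wipan has k, Vukaiar has g. Vukaiar preserves g here (none of its changes turn any other segment into g), so the proto-segment is *g.
Continuing position by position gives *rigaleg; check it forward:
Wipan: *rigaleg
  rigaleg (rule 1 does not apply)
  rigaleg → regaleg   [vowel merger]
  regaleg → regalek   [final devoicing]
  giving Wipan regalek.
Vukaiar: start from *rigaleg.
  rule 1: no change — rigaleg
  rule 2 (unconditioned shift): rigaleg → ligaleg
  rule 3 (intervocalic lenition): ligaleg → lihaleg
  ⇒ Vukaiar lihaleg
No other proto-form is consistent with every reflex, so the reconstruction is *rigaleg.

*rigaleg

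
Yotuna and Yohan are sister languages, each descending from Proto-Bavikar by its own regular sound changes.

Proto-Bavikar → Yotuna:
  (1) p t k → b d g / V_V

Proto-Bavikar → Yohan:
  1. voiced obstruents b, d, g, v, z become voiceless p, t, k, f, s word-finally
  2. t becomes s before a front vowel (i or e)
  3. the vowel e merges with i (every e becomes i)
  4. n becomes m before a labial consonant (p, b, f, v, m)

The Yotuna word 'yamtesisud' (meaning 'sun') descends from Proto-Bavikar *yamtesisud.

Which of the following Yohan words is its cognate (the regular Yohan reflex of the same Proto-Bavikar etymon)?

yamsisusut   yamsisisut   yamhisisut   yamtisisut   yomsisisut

yamsisisut

Yohan: *yamtesisud
  yamtesisud → yamtesisut   [final devoicing]
  yamtesisut → yamsesisut   [palatalisation]
  yamsesisut → yamsisisut   [vowel merger]
  yamsisisut (rule 4 does not apply)
  giving Yohan yamsisisut.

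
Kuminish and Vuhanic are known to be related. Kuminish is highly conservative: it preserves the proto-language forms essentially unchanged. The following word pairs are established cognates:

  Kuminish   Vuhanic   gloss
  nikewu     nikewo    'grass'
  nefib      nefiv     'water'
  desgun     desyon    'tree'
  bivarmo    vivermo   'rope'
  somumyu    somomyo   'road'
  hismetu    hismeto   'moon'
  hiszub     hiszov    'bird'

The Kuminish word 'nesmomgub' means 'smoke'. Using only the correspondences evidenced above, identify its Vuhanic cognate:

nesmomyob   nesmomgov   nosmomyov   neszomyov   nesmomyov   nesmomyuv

desgun ~ desyon — Kuminish g corresponds to Vuhanic y after a consonant, before a back vowel.
hiszub ~ hiszov — Kuminish u corresponds to Vuhanic o after a consonant, before a labial obstruent.
nefib ~ nefiv, hiszub ~ hiszov — Kuminish b corresponds to Vuhanic v word-finally.
Applying these to Kuminish 'nesmomgub':
  nesmomgub → nesmomyub   (g→y after a consonant, before a back vowel)
  nesmomyub → nesmomyob   (u→o after a consonant, before a labial obstruent)
  nesmomyob → nesmomyov   (b→v word-finally)
So the Vuhanic cognate is 'nesmomyov'.

nesmomyov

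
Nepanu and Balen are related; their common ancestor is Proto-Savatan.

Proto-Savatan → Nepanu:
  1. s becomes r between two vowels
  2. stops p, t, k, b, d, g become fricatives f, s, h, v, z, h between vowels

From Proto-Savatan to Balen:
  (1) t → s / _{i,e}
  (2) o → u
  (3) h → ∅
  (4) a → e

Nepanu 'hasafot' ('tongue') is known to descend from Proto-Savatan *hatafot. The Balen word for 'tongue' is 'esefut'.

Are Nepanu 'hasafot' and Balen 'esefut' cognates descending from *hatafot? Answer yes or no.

no

Derive the expected Balen reflex of *hatafot:
Balen: start from *hatafot.
  rule 1: no change — hatafot
  rule 2 (vowel merger): hatafot → hatafut
  rule 3 (h-loss): hatafut → atafut
  rule 4 (vowel merger): atafut → etefut
  ⇒ Balen etefut
The regular Balen reflex would be 'etefut', but the attested form is 'esefut'. The correspondence is irregular, so they are not cognates (the Balen form has a different source).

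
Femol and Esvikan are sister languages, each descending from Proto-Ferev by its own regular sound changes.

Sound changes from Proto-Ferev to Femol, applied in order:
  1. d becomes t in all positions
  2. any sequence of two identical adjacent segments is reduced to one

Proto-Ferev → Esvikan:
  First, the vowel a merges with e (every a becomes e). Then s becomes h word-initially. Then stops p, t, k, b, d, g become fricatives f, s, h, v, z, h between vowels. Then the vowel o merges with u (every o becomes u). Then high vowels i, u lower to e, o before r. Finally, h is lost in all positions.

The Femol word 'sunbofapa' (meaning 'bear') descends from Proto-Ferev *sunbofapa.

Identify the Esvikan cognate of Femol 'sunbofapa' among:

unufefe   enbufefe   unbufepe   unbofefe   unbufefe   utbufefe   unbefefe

unbufefe

Esvikan: *sunbofapa
  sunbofapa → sunbofepe   [vowel merger]
  sunbofepe → hunbofepe   [debuccalisation]
  hunbofepe → hunbofefe   [intervocalic lenition]
  hunbofefe → hunbufefe   [vowel merger]
  hunbufefe (rule 5 does not apply)
  hunbufefe → unbufefe   [h-loss]
  giving Esvikan unbufefe.
Only 'unbufefe' matches the regular Esvikan development of *sunbofapa.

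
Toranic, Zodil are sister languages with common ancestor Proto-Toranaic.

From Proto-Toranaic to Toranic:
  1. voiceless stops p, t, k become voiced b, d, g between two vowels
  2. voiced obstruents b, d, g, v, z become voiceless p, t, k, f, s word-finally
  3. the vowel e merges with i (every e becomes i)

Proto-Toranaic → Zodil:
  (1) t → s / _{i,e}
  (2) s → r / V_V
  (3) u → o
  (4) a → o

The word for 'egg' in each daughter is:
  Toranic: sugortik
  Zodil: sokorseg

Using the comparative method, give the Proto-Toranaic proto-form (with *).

Position 3: Toranic has g, Zodil has k. Zodil preserves k here (none of its changes turn any other segment into k), so the proto-segment is *k.
Position 7: Toranic has i, Zodil has e. Zodil preserves e here (none of its changes turn any other segment into e), so the proto-segment is *e.
Position 2: Toranic has u, Zodil has o. Toranic preserves u here (none of its changes turn any other segment into u), so the proto-segment is *u.
Continuing position by position gives *sukorteg; check it forward:
Toranic: start from *sukorteg.
  rule 1 (intervocalic voicing): sukorteg → sugorteg
  rule 2 (final devoicing): sugorteg → sugortek
  rule 3 (vowel merger): sugortek → sugortik
  ⇒ Toranic sugortik
Zodil: start from *sukorteg.
  rule 1 (palatalisation): sukorteg → sukorseg
  rule 2: no change — sukorseg
  rule 3 (vowel merger): sukorseg → sokorseg
  rule 4: no change — sokorseg
  ⇒ Zodil sokorseg
Only *sukorteg yields all of Toranic sugortik, Zodil sokorseg.

*sukorteg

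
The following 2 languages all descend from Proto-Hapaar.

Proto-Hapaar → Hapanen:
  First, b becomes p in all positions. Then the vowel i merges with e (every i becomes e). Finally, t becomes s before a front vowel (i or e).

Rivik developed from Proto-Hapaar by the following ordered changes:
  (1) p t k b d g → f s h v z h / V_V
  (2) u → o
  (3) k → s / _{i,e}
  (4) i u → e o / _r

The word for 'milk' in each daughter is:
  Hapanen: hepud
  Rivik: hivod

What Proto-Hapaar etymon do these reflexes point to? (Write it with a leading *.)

*hibud

Position 3: Hapanen has p, Rivik has v. Taking the neighbouring segments as reconstructed: Hapanen p could go back to *p or *b; Rivik v could go back to *b or *v — the one source consistent with every daughter is *b.
Position 4: Hapanen has u, Rivik has o. Hapanen preserves u here (none of its changes turn any other segment into u), so the proto-segment is *u.
Position 2: Hapanen has e, Rivik has i. Rivik preserves i here (none of its changes turn any other segment into i), so the proto-segment is *i.
Continuing position by position gives *hibud; check it forward:
Hapanen: *hibud > hipud > hepud  (by unconditioned shift, vowel merger)
Rivik: *hibud > hivud > hivod  (by intervocalic lenition, vowel merger)
Only *hibud yields all of Hapanen hepud, Rivik hivod.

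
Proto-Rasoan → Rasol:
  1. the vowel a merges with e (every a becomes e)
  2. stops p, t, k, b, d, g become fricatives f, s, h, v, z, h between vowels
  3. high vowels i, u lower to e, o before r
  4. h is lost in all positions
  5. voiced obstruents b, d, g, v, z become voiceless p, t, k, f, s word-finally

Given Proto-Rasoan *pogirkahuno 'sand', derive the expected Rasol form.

poerkeuno

Rasol: *pogirkahuno > pogirkehuno > pohirkehuno > poherkehuno > poerkeuno  (by vowel merger, intervocalic lenition, pre-rhotic lowering, h-loss)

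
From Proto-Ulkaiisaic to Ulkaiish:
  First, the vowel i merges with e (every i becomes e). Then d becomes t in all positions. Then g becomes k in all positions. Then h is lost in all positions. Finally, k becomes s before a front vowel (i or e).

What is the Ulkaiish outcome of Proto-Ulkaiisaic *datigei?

tatesee

Ulkaiish: start from *datigei.
  rule 1 (vowel merger): datigei → dategee
  rule 2 (unconditioned shift): dategee → tategee
  rule 3 (unconditioned shift): tategee → tatekee
  rule 4: no change — tatekee
  rule 5 (palatalisation): tatekee → tatesee
  ⇒ Ulkaiish tatesee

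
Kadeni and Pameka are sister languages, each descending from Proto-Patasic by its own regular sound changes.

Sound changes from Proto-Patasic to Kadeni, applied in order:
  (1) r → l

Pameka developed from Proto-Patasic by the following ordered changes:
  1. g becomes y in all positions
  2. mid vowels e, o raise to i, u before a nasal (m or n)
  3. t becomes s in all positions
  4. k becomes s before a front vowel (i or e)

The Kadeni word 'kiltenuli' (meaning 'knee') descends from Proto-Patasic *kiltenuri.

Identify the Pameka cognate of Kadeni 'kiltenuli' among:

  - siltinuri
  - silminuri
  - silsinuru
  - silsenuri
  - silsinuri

silsinuri

Pameka: *kiltenuri
  kiltenuri (rule 1 does not apply)
  kiltenuri → kiltinuri   [pre-nasal raising]
  kiltinuri → kilsinuri   [unconditioned shift]
  kilsinuri → silsinuri   [palatalisation]
  giving Pameka silsinuri.
Among the options, 'silsinuri' alone shows every Pameka change applied in order.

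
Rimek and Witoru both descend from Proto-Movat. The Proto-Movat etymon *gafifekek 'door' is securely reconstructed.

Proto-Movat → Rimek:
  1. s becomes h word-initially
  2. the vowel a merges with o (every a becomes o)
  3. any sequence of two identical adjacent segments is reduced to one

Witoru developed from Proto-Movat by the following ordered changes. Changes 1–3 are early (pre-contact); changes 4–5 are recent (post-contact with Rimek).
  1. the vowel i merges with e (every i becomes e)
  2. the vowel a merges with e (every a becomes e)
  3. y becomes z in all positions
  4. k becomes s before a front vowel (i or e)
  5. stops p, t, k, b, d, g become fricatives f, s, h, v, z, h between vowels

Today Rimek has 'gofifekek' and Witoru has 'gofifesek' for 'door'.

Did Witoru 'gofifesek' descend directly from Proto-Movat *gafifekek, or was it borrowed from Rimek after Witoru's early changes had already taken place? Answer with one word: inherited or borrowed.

borrowed

If inherited, *gafifekek would pass through all of Witoru's changes:
Witoru: start from *gafifekek.
  rule 1 (vowel merger): gafifekek → gafefekek
  rule 2 (vowel merger): gafefekek → gefefekek
  rule 3: no change — gefefekek
  rule 4 (palatalisation): gefefekek → gefefesek
  rule 5: no change — gefefesek
  ⇒ Witoru gefefesek
If borrowed from Rimek 'gofifekek' after the early changes, it would undergo only the recent ones:
  rule 4 (palatalisation): gofifekek → gofifesek
  rule 5 (intervocalic lenition): no change (gofifesek)
  ⇒ as a loan: gofifesek
Witoru 'gofifesek' matches the loan outcome 'gofifesek', not the inherited 'gefefesek' — it skipped the early Witoru changes, so it was borrowed from Rimek.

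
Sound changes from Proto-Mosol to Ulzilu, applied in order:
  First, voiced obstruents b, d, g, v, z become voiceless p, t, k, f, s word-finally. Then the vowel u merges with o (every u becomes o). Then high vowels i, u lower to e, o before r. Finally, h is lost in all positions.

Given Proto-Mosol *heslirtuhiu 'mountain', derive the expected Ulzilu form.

Ulzilu: start from *heslirtuhiu.
  rule 1: no change — heslirtuhiu
  rule 2 (vowel merger): heslirtuhiu → heslirtohio
  rule 3 (pre-rhotic lowering): heslirtohio → heslertohio
  rule 4 (h-loss): heslertohio → eslertoio
  ⇒ Ulzilu eslertoio

eslertoio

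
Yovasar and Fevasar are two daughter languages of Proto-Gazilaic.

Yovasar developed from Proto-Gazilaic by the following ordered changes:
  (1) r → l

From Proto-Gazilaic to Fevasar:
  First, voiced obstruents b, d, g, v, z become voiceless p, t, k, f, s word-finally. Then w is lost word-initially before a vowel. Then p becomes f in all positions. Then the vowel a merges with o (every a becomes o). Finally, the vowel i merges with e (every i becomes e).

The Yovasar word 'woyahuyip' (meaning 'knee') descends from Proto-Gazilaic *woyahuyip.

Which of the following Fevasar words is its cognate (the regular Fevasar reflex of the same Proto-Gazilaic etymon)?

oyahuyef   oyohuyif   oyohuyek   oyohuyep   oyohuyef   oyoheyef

oyohuyef

Fevasar: start from *woyahuyip.
  rule 1: no change — woyahuyip
  rule 2 (glide loss): woyahuyip → oyahuyip
  rule 3 (unconditioned shift): oyahuyip → oyahuyif
  rule 4 (vowel merger): oyahuyif → oyohuyif
  rule 5 (vowel merger): oyohuyif → oyohuyef
  ⇒ Fevasar oyohuyef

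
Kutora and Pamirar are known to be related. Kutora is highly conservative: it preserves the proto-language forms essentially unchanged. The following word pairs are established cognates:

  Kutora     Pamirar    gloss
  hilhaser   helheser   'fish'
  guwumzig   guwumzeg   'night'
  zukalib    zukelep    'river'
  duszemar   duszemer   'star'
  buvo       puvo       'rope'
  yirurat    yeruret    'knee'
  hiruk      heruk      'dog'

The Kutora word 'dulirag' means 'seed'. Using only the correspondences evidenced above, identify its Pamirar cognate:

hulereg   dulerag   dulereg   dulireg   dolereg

yirurat ~ yeruret, hiruk ~ heruk — Kutora i corresponds to Pamirar e after a consonant, before r.
hilhaser ~ helheser, zukalib ~ zukelep — Kutora a corresponds to Pamirar e after a consonant, before a consonant other than r, m, n, p, b, f, v.
Applying these to Kutora 'dulirag':
  dulirag → dulerag   (i→e after a consonant, before r)
  dulerag → dulereg   (a→e after a consonant, before a consonant other than r, m, n, p, b, f, v)
So the Pamirar cognate is 'dulereg'.

dulereg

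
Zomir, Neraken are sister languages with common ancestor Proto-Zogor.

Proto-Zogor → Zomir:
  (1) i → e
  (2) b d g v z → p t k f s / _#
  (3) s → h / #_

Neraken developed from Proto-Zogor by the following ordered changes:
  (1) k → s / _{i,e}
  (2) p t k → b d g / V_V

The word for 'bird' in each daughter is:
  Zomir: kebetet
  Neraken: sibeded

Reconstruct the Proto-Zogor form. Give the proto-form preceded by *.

*kibeted

Position 7: Zomir has t, Neraken has d. Taking the neighbouring segments as reconstructed: Zomir t could go back to *t or *d; Neraken d can only go back to *d — the one source consistent with every daughter is *d.
Position 5: Zomir has t, Neraken has d. Taking the neighbouring segments as reconstructed: Zomir t can only go back to *t; Neraken d could go back to *t or *d — the one source consistent with every daughter is *t.
This points to *kibeted. Verify forward in each daughter:
Zomir: start from *kibeted.
  rule 1 (vowel merger): kibeted → kebeted
  rule 2 (final devoicing): kebeted → kebetet
  rule 3: no change — kebetet
  ⇒ Zomir kebetet
Neraken: *kibeted > sibeted > sibeded  (by palatalisation, intervocalic voicing)
Only *kibeted yields all of Zomir kebetet, Neraken sibeded.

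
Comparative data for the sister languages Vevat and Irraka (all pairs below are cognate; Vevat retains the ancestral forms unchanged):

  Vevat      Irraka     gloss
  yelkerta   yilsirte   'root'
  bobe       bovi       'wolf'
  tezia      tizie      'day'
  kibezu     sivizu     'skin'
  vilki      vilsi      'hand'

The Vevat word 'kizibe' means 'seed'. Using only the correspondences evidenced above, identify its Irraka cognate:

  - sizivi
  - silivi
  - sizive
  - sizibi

sizivi

kibezu ~ sivizu — Vevat k corresponds to Irraka s word-initially before a front vowel.
bobe ~ bovi, kibezu ~ sivizu — Vevat b corresponds to Irraka v between vowels (before a front vowel).
bobe ~ bovi — Vevat e corresponds to Irraka i word-finally.
Applying these to Vevat 'kizibe':
  kizibe → sizibe   (k→s word-initially before a front vowel)
  sizibe → sizive   (b→v between vowels (before a front vowel))
  sizive → sizivi   (e→i word-finally)
So the Irraka cognate is 'sizivi'.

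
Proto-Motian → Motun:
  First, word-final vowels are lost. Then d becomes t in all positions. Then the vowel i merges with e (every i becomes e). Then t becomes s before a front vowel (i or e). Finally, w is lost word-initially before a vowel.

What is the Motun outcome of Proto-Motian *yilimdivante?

yelemsevant

Motun: start from *yilimdivante.
  rule 1 (apocope): yilimdivante → yilimdivant
  rule 2 (unconditioned shift): yilimdivant → yilimtivant
  rule 3 (vowel merger): yilimtivant → yelemtevant
  rule 4 (palatalisation): yelemtevant → yelemsevant
  rule 5: no change — yelemsevant
  ⇒ Motun yelemsevant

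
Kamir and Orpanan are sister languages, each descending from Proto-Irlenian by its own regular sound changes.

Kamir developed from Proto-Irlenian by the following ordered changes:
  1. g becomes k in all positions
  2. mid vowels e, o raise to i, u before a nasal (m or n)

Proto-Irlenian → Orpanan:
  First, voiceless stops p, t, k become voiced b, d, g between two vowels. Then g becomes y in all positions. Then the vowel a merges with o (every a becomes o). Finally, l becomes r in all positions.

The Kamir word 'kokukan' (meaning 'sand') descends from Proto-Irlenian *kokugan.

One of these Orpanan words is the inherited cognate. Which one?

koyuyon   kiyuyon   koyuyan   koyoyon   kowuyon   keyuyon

Orpanan: *kokugan > kogugan > koyuyan > koyuyon  (by intervocalic voicing, unconditioned shift, vowel merger)

koyuyon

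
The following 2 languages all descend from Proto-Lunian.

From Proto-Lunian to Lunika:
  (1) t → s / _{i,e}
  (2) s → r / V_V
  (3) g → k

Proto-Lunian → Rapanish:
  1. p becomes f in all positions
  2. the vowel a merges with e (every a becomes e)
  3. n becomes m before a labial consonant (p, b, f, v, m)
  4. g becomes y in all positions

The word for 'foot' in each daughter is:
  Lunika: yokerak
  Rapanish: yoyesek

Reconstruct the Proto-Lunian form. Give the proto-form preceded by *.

*yogesak

Position 5: Lunika has r, Rapanish has s. Rapanish preserves s here (none of its changes turn any other segment into s), so the proto-segment is *s.
Position 3: Lunika has k, Rapanish has y. Taking the neighbouring segments as reconstructed: Lunika k could go back to *k or *g; Rapanish y could go back to *g or *y — the one source consistent with every daughter is *g.
Verify the candidate proto-form against each daughter:
Lunika: *yogesak > yogerak > yokerak  (by rhotacism, unconditioned shift)
Rapanish: *yogesak > yogesek > yoyesek  (by vowel merger, unconditioned shift)
No other proto-form is consistent with every reflex, so the reconstruction is *yogesak.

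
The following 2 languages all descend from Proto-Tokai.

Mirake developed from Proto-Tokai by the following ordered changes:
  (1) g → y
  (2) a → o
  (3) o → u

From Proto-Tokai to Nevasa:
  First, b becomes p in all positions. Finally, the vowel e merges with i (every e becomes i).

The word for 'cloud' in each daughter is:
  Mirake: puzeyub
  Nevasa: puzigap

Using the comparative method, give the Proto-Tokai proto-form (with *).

*puzegab

Position 7: Mirake has b, Nevasa has p. Mirake preserves b here (none of its changes turn any other segment into b), so the proto-segment is *b.
Position 5: Mirake has y, Nevasa has g. Nevasa preserves g here (none of its changes turn any other segment into g), so the proto-segment is *g.
Verify the candidate proto-form against each daughter:
Mirake: *puzegab > puzeyab > puzeyob > puzeyub  (by unconditioned shift, vowel merger, vowel merger)
Nevasa: start from *puzegab.
  rule 1 (unconditioned shift): puzegab → puzegap
  rule 2 (vowel merger): puzegap → puzigap
  ⇒ Nevasa puzigap
*puzegab is the unique common source.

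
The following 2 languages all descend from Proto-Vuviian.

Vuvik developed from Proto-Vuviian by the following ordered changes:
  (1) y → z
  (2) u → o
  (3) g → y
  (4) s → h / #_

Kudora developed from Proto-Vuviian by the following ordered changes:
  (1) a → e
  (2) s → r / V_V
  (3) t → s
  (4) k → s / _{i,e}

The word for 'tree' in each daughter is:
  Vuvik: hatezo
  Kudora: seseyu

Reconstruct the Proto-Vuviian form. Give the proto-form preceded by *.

*sateyu

Position 6: Vuvik has o, Kudora has u. Kudora preserves u here (none of its changes turn any other segment into u), so the proto-segment is *u.
Position 5: Vuvik has z, Kudora has y. Kudora preserves y here (none of its changes turn any other segment into y), so the proto-segment is *y.
Position 3: Vuvik has t, Kudora has s. Vuvik preserves t here (none of its changes turn any other segment into t), so the proto-segment is *t.
This points to *sateyu. Verify forward in each daughter:
Vuvik: *sateyu
  sateyu → satezu   [unconditioned shift]
  satezu → satezo   [vowel merger]
  satezo (rule 3 does not apply)
  satezo → hatezo   [debuccalisation]
  giving Vuvik hatezo.
Kudora: *sateyu
  sateyu → seteyu   [vowel merger]
  seteyu (rule 2 does not apply)
  seteyu → seseyu   [unconditioned shift]
  seseyu (rule 4 does not apply)
  giving Kudora seseyu.
No other proto-form is consistent with every reflex, so the reconstruction is *sateyu.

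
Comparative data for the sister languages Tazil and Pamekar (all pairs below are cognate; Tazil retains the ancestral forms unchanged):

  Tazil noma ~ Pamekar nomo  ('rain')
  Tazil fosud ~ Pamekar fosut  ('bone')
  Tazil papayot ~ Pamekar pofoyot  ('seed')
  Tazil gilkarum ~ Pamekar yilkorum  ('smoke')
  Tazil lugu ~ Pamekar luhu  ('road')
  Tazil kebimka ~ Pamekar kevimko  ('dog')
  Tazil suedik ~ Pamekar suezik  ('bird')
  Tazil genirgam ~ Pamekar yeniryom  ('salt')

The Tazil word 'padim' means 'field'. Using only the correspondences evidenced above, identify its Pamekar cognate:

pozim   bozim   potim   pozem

pozim

papayot ~ pofoyot — Tazil a corresponds to Pamekar o after a consonant, before a consonant other than r, m, n, p, b, f, v.
suedik ~ suezik — Tazil d corresponds to Pamekar z between vowels (before a front vowel).
Applying these to Tazil 'padim':
  padim → podim   (a→o after a consonant, before a consonant other than r, m, n, p, b, f, v)
  podim → pozim   (d→z between vowels (before a front vowel))
So the Pamekar cognate is 'pozim'.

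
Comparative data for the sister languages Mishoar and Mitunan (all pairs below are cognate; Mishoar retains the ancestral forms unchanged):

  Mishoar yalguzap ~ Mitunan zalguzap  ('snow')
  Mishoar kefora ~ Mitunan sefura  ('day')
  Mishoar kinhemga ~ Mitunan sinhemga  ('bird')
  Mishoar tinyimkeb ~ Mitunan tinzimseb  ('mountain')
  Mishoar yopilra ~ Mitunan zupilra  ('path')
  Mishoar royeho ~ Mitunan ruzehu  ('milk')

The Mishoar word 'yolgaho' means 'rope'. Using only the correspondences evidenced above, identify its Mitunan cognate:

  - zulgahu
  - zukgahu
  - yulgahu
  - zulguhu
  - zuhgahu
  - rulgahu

zulgahu

yopilra ~ zupilra — Mishoar y corresponds to Mitunan z word-initially before a back vowel.
royeho ~ ruzehu — Mishoar o corresponds to Mitunan u after a consonant, before a consonant other than r, m, n, p, b, f, v.
royeho ~ ruzehu — Mishoar o corresponds to Mitunan u word-finally.
Applying these to Mishoar 'yolgaho':
  yolgaho → zolgaho   (y→z word-initially before a back vowel)
  zolgaho → zulgaho   (o→u after a consonant, before a consonant other than r, m, n, p, b, f, v)
  zulgaho → zulgahu   (o→u word-finally)
So the Mitunan cognate is 'zulgahu'.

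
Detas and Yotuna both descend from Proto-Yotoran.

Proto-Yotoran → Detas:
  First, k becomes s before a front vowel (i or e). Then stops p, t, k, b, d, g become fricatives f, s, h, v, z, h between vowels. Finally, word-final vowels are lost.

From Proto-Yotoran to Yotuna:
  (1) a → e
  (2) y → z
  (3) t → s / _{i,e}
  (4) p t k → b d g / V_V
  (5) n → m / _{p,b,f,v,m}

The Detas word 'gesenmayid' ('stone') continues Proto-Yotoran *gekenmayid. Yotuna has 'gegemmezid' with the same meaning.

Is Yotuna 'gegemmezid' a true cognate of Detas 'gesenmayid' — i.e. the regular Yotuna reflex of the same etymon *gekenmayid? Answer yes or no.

Derive the expected Yotuna reflex of *gekenmayid:
Yotuna: *gekenmayid > gekenmeyid > gekenmezid > gegenmezid > gegemmezid  (by vowel merger, unconditioned shift, intervocalic voicing, nasal place assimilation)
Yotuna 'gegemmezid' matches the regular reflex exactly, so the pair is cognate.

yes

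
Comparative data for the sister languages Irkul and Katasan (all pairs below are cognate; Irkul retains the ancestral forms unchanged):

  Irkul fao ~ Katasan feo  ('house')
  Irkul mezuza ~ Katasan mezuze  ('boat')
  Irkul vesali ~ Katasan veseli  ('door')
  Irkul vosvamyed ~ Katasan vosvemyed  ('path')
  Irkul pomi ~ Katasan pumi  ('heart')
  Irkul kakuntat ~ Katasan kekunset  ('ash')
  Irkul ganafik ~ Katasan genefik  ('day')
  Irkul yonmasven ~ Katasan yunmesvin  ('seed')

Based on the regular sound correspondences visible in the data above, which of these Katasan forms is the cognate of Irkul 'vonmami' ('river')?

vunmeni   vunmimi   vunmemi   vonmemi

vunmemi

yonmasven ~ yunmesvin — Irkul o corresponds to Katasan u after a consonant, before a nasal.
vosvamyed ~ vosvemyed — Irkul a corresponds to Katasan e after a consonant, before a nasal.
Applying these to Irkul 'vonmami':
  vonmami → vunmami   (o→u after a consonant, before a nasal)
  vunmami → vunmemi   (a→e after a consonant, before a nasal)
So the Katasan cognate is 'vunmemi'.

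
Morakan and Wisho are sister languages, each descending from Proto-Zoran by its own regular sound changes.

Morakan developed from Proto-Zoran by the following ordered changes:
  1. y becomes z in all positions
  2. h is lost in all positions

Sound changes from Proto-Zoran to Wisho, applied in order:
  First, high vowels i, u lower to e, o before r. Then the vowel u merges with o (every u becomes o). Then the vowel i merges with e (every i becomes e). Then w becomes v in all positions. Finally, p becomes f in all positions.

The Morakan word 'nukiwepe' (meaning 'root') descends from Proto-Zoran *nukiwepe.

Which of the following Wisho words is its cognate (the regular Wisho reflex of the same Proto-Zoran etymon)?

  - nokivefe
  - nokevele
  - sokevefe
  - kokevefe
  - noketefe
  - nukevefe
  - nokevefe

nokevefe

Wisho: *nukiwepe
  nukiwepe (rule 1 does not apply)
  nukiwepe → nokiwepe   [vowel merger]
  nokiwepe → nokewepe   [vowel merger]
  nokewepe → nokevepe   [unconditioned shift]
  nokevepe → nokevefe   [unconditioned shift]
  giving Wisho nokevefe.
Only 'nokevefe' matches the regular Wisho development of *nukiwepe.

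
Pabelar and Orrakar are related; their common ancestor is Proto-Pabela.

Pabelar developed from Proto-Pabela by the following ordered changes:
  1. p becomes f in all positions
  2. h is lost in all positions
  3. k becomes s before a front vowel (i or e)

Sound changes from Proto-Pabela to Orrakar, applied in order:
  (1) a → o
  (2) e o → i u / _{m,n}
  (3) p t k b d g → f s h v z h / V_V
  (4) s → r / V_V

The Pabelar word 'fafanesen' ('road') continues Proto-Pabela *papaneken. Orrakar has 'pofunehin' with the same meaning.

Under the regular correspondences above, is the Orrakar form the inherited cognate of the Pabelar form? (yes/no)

Derive the expected Orrakar reflex of *papaneken:
Orrakar: *papaneken > poponeken > popunekin > pofunehin  (by vowel merger, pre-nasal raising, intervocalic lenition)
Orrakar 'pofunehin' matches the regular reflex exactly, so the pair is cognate.

yes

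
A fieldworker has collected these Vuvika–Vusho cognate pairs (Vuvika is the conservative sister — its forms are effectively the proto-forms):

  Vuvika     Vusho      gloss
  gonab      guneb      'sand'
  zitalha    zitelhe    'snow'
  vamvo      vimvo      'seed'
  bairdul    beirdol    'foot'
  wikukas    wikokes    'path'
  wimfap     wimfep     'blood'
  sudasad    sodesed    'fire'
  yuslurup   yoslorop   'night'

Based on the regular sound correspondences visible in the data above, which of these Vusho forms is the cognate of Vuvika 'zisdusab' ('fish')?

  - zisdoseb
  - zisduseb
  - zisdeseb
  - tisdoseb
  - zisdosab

zisdoseb

bairdul ~ beirdol, wikukas ~ wikokes — Vuvika u corresponds to Vusho o after a consonant, before a consonant other than r, m, n, p, b, f, v.
gonab ~ guneb — Vuvika a corresponds to Vusho e after a consonant, before a labial obstruent.
Applying these to Vuvika 'zisdusab':
  zisdusab → zisdosab   (u→o after a consonant, before a consonant other than r, m, n, p, b, f, v)
  zisdosab → zisdoseb   (a→e after a consonant, before a labial obstruent)
So the Vusho cognate is 'zisdoseb'.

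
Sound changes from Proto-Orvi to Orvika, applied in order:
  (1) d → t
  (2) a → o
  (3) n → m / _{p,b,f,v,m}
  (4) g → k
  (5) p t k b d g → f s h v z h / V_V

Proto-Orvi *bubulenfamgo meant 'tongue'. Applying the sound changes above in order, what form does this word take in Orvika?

Orvika: *bubulenfamgo > bubulenfomgo > bubulemfomgo > bubulemfomko > buvulemfomko  (by vowel merger, nasal place assimilation, unconditioned shift, intervocalic lenition)

buvulemfomko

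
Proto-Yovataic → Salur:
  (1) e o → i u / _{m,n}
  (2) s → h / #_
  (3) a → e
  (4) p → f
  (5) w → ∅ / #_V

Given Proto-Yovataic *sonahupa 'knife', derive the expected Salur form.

hunehufe

Salur: *sonahupa
  sonahupa → sunahupa   [pre-nasal raising]
  sunahupa → hunahupa   [debuccalisation]
  hunahupa → hunehupe   [vowel merger]
  hunehupe → hunehufe   [unconditioned shift]
  hunehufe (rule 5 does not apply)
  giving Salur hunehufe.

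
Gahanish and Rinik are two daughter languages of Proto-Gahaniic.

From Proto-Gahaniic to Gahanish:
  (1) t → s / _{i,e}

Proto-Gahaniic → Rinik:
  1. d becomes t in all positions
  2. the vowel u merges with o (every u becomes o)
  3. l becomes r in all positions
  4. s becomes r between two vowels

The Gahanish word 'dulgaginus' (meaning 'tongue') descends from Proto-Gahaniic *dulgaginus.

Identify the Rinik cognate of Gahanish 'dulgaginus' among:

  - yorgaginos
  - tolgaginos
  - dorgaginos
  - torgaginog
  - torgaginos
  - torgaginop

Rinik: start from *dulgaginus.
  rule 1 (unconditioned shift): dulgaginus → tulgaginus
  rule 2 (vowel merger): tulgaginus → tolgaginos
  rule 3 (unconditioned shift): tolgaginos → torgaginos
  rule 4: no change — torgaginos
  ⇒ Rinik torgaginos
The other candidates each miss or misapply at least one Rinik change.

torgaginos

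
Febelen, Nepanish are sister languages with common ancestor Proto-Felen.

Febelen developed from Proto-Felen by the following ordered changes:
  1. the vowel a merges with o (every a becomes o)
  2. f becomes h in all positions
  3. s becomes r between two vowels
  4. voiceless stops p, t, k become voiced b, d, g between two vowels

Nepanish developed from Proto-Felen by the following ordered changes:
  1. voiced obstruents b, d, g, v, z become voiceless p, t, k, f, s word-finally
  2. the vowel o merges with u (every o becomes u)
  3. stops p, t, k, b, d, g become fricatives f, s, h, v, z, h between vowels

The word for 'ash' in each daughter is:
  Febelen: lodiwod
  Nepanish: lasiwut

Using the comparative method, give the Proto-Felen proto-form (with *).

*latiwod

Position 6: Febelen has o, Nepanish has u. Taking the neighbouring segments as reconstructed: Febelen o could go back to *a or *o; Nepanish u could go back to *o or *u — the one source consistent with every daughter is *o.
Position 7: Febelen has d, Nepanish has t. Taking the neighbouring segments as reconstructed: Febelen d can only go back to *d; Nepanish t could go back to *t or *d — the one source consistent with every daughter is *d.
This points to *latiwod. Verify forward in each daughter:
Febelen: start from *latiwod.
  rule 1 (vowel merger): latiwod → lotiwod
  rule 2: no change — lotiwod
  rule 3: no change — lotiwod
  rule 4 (intervocalic voicing): lotiwod → lodiwod
  ⇒ Febelen lodiwod
Nepanish: start from *latiwod.
  rule 1 (final devoicing): latiwod → latiwot
  rule 2 (vowel merger): latiwot → latiwut
  rule 3 (intervocalic lenition): latiwut → lasiwut
  ⇒ Nepanish lasiwut
Only *latiwod yields all of Febelen lodiwod, Nepanish lasiwut.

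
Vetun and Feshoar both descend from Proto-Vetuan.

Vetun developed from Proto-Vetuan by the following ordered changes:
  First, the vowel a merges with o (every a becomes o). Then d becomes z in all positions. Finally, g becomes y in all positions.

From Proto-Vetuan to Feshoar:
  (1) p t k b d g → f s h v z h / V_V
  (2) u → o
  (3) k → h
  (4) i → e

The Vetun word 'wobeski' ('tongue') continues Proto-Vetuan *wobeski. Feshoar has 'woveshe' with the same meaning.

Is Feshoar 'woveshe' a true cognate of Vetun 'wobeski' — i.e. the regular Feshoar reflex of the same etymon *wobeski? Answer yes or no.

yes

Derive the expected Feshoar reflex of *wobeski:
Feshoar: *wobeski
  wobeski → woveski   [intervocalic lenition]
  woveski (rule 2 does not apply)
  woveski → woveshi   [unconditioned shift]
  woveshi → woveshe   [vowel merger]
  giving Feshoar woveshe.
Feshoar 'woveshe' matches the regular reflex exactly, so the pair is cognate.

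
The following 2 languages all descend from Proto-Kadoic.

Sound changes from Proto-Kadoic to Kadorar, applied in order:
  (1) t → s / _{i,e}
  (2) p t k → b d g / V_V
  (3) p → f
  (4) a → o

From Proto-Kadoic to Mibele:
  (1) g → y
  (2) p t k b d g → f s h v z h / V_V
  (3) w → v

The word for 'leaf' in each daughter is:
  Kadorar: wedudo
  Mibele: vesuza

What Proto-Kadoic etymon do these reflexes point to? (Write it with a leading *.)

Position 6: Kadorar has o, Mibele has a. Mibele preserves a here (none of its changes turn any other segment into a), so the proto-segment is *a.
Position 1: Kadorar has w, Mibele has v. Kadorar preserves w here (none of its changes turn any other segment into w), so the proto-segment is *w.
This points to *wetuda. Verify forward in each daughter:
Kadorar: start from *wetuda.
  rule 1: no change — wetuda
  rule 2 (intervocalic voicing): wetuda → weduda
  rule 3: no change — weduda
  rule 4 (vowel merger): weduda → wedudo
  ⇒ Kadorar wedudo
Mibele: *wetuda > wesuza > vesuza  (by intervocalic lenition, unconditioned shift)
*wetuda is the unique common source.

*wetuda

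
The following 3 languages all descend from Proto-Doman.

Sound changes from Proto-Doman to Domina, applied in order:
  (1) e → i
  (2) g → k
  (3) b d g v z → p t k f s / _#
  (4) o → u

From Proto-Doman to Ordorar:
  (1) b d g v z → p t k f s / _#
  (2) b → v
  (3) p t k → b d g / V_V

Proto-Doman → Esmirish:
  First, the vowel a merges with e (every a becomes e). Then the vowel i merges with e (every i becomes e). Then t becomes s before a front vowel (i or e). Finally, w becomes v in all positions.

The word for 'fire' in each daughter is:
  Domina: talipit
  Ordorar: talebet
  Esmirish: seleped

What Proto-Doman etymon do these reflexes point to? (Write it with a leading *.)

Position 4: Domina has i, Ordorar has e, Esmirish has e. Ordorar preserves e here (none of its changes turn any other segment into e), so the proto-segment is *e.
Position 6: Domina has i, Ordorar has e, Esmirish has e. Ordorar preserves e here (none of its changes turn any other segment into e), so the proto-segment is *e.
Position 1: Domina has t, Ordorar has t, Esmirish has s. Taking the neighbouring segments as reconstructed: Domina t can only go back to *t; Ordorar t can only go back to *t; Esmirish s could go back to *t or *s — the one source consistent with every daughter is *t.
This points to *taleped. Verify forward in each daughter:
Domina: start from *taleped.
  rule 1 (vowel merger): taleped → talipid
  rule 2: no change — talipid
  rule 3 (final devoicing): talipid → talipit
  rule 4: no change — talipit
  ⇒ Domina talipit
Ordorar: *taleped > talepet > talebet  (by final devoicing, intervocalic voicing)
Esmirish: *taleped
  taleped → teleped   [vowel merger]
  teleped (rule 2 does not apply)
  teleped → seleped   [palatalisation]
  seleped (rule 4 does not apply)
  giving Esmirish seleped.
*taleped is the unique common source.

*taleped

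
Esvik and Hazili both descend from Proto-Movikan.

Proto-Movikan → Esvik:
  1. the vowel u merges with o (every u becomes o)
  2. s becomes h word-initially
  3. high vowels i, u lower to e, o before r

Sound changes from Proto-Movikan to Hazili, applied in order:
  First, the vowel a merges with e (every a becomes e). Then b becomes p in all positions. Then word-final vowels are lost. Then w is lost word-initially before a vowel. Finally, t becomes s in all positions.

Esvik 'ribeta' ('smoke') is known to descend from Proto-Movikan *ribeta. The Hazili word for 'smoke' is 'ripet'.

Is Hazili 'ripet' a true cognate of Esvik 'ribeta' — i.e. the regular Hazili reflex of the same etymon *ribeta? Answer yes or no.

Derive the expected Hazili reflex of *ribeta:
Hazili: *ribeta
  ribeta → ribete   [vowel merger]
  ribete → ripete   [unconditioned shift]
  ripete → ripet   [apocope]
  ripet (rule 4 does not apply)
  ripet → ripes   [unconditioned shift]
  giving Hazili ripes.
The regular Hazili reflex would be 'ripes', but the attested form is 'ripet'. The correspondence is irregular, so they are not cognates (the Hazili form has a different source).

no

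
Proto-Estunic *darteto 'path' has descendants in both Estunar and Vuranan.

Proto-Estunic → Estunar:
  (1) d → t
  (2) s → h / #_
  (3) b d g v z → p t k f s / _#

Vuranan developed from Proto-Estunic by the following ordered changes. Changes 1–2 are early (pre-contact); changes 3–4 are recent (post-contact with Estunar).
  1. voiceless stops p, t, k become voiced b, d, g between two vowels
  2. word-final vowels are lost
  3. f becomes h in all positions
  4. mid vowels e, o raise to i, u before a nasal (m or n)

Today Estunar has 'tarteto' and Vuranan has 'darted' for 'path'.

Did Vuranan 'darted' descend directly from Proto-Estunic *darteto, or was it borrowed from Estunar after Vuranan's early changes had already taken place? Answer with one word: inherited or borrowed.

If inherited, *darteto would pass through all of Vuranan's changes:
Vuranan: *darteto > dartedo > darted  (by intervocalic voicing, apocope)
If borrowed from Estunar 'tarteto' after the early changes, it would undergo only the recent ones:
  rule 3 (unconditioned shift): no change (tarteto)
  rule 4 (pre-nasal raising): no change (tarteto)
  ⇒ as a loan: tarteto
Vuranan 'darted' matches the inherited outcome exactly, so it is an inherited cognate, not a loan.

inherited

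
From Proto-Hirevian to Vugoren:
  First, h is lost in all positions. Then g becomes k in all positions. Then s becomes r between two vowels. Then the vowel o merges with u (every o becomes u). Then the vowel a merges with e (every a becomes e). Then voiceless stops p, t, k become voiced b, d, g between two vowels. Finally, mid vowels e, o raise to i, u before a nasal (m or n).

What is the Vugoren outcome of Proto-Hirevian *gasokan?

Vugoren: *gasokan > kasokan > karokan > karukan > keruken > kerugen > kerugin  (by unconditioned shift, rhotacism, vowel merger, vowel merger, intervocalic voicing, pre-nasal raising)

kerugin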